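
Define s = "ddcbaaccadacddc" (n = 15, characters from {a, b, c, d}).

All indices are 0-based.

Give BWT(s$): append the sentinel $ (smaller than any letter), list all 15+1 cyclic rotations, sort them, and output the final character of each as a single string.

rank  rotation          last
    0  $ddcbaaccadacddc  c
    1  aaccadacddc$ddcb  b
    2  accadacddc$ddcba  a
    3  acddc$ddcbaaccad  d
    4  adacddc$ddcbaacc  c
    5  baaccadacddc$ddc  c
    6  c$ddcbaaccadacdd  d
    7  cadacddc$ddcbaac  c
    8  cbaaccadacddc$dd  d
    9  ccadacddc$ddcbaa  a
   10  cddc$ddcbaaccada  a
   11  dacddc$ddcbaacca  a
   12  dc$ddcbaaccadacd  d
   13  dcbaaccadacddc$d  d
   14  ddc$ddcbaaccadac  c
   15  ddcbaaccadacddc$  $

cbadccdcdaaaddc$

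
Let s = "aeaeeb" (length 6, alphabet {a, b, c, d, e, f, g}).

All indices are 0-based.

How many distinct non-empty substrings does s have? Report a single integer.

rank→(start, suffix):
  0 → (0, 'aeaeeb')
  1 → (2, 'aeeb')
  2 → (5, 'b')
  3 → (1, 'eaeeb')
  4 → (4, 'eb')
  5 → (3, 'eeb')

SA = [0, 2, 5, 1, 4, 3]
i: (SA[i-1],SA[i]) lcp shared
  1: (0,2) 2 'ae'
  2: (2,5) 0 ''
  3: (5,1) 0 ''
  4: (1,4) 1 'e'
  5: (4,3) 1 'e'

n(n+1)/2 = 6·7/2 = 21
Σ LCP = 0 + 2 + 0 + 0 + 1 + 1 = 4
distinct = 21 − 4 = 17

17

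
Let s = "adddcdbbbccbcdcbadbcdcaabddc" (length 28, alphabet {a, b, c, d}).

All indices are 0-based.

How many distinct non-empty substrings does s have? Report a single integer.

sorted suffixes:
  #0 SA[0]=22  'aabddc'
  #1 SA[1]=23  'abddc'
  #2 SA[2]=16  'adbcdcaabddc'
  #3 SA[3]=0  'adddcdbbbccbcdcbadbcdcaabddc'
  #4 SA[4]=15  'badbcdcaabddc'
  #5 SA[5]=6  'bbbccbcdcbadbcdcaabddc'
  #6 SA[6]=7  'bbccbcdcbadbcdcaabddc'
  #7 SA[7]=8  'bccbcdcbadbcdcaabddc'
  #8 SA[8]=18  'bcdcaabddc'
  #9 SA[9]=11  'bcdcbadbcdcaabddc'
  #10 SA[10]=24  'bddc'
  #11 SA[11]=27  'c'
  #12 SA[12]=21  'caabddc'
  #13 SA[13]=14  'cbadbcdcaabddc'
  #14 SA[14]=10  'cbcdcbadbcdcaabddc'
  #15 SA[15]=9  'ccbcdcbadbcdcaabddc'
  #16 SA[16]=4  'cdbbbccbcdcbadbcdcaabddc'
  #17 SA[17]=19  'cdcaabddc'
  #18 SA[18]=12  'cdcbadbcdcaabddc'
  #19 SA[19]=5  'dbbbccbcdcbadbcdcaabddc'
  #20 SA[20]=17  'dbcdcaabddc'
  #21 SA[21]=26  'dc'
  #22 SA[22]=20  'dcaabddc'
  #23 SA[23]=13  'dcbadbcdcaabddc'
  #24 SA[24]=3  'dcdbbbccbcdcbadbcdcaabddc'
  #25 SA[25]=25  'ddc'
  #26 SA[26]=2  'ddcdbbbccbcdcbadbcdcaabddc'
  #27 SA[27]=1  'dddcdbbbccbcdcbadbcdcaabddc'

SA = [22, 23, 16, 0, 15, 6, 7, 8, 18, 11, 24, 27, 21, 14, 10, 9, 4, 19, 12, 5, 17, 26, 20, 13, 3, 25, 2, 1]
[i] adj suffixes → lcp
  [1] 22/23 → 1 ('a')
  [2] 23/16 → 1 ('a')
  [3] 16/0 → 2 ('ad')
  [4] 0/15 → 0 ('')
  [5] 15/6 → 1 ('b')
  [6] 6/7 → 2 ('bb')
  [7] 7/8 → 1 ('b')
  [8] 8/18 → 2 ('bc')
  [9] 18/11 → 4 ('bcdc')
  [10] 11/24 → 1 ('b')
  [11] 24/27 → 0 ('')
  [12] 27/21 → 1 ('c')
  [13] 21/14 → 1 ('c')
  [14] 14/10 → 2 ('cb')
  [15] 10/9 → 1 ('c')
  [16] 9/4 → 1 ('c')
  [17] 4/19 → 2 ('cd')
  [18] 19/12 → 3 ('cdc')
  [19] 12/5 → 0 ('')
  [20] 5/17 → 2 ('db')
  [21] 17/26 → 1 ('d')
  [22] 26/20 → 2 ('dc')
  [23] 20/13 → 2 ('dc')
  [24] 13/3 → 2 ('dc')
  [25] 3/25 → 1 ('d')
  [26] 25/2 → 3 ('ddc')
  [27] 2/1 → 2 ('dd')

n(n+1)/2 = 28·29/2 = 406
Σ LCP = 0 + 1 + 1 + 2 + 0 + 1 + 2 + 1 + 2 + 4 + 1 + 0 + 1 + 1 + 2 + 1 + 1 + 2 + 3 + 0 + 2 + 1 + 2 + 2 + 2 + 1 + 3 + 2 = 41
distinct = 406 − 41 = 365

365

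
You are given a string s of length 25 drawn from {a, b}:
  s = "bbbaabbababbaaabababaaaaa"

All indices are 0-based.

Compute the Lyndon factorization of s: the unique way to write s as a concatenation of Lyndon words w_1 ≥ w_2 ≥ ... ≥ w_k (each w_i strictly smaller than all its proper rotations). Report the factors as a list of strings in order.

["b", "b", "b", "aabbababb", "aaababab", "a", "a", "a", "a", "a"]

emit factor 1: 'b' (i=0, period=1)
emit factor 2: 'b' (i=1, period=1)
emit factor 3: 'b' (i=2, period=1)
emit factor 4: 'aabbababb' (i=3, period=9)
emit factor 5: 'aaababab' (i=12, period=8)
emit factor 6: 'a' (i=20, period=1)
emit factor 7: 'a' (i=21, period=1)
emit factor 8: 'a' (i=22, period=1)
emit factor 9: 'a' (i=23, period=1)
emit factor 10: 'a' (i=24, period=1)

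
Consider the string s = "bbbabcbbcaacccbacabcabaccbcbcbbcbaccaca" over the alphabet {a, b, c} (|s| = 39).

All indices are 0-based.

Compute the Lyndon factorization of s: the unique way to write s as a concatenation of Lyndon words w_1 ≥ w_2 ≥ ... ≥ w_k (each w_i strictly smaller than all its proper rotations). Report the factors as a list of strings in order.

emit factor 1: 'b' (i=0, period=1)
emit factor 2: 'b' (i=1, period=1)
emit factor 3: 'b' (i=2, period=1)
emit factor 4: 'abcbbc' (i=3, period=6)
emit factor 5: 'aacccbacabcabaccbcbcbbcbaccac' (i=9, period=29)
emit factor 6: 'a' (i=38, period=1)

["b", "b", "b", "abcbbc", "aacccbacabcabaccbcbcbbcbaccac", "a"]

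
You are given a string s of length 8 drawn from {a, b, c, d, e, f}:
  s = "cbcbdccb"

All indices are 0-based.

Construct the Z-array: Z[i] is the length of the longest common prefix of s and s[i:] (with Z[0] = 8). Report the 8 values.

Z[0]=8
i=1: fresh scan; Z[1]=0
i=2: fresh scan; Z[2]=2 extend→box=[2,4)
i=3: min(r-i=1, Z[1]=0)=0; Z[3]=0
i=4: fresh scan; Z[4]=0
i=5: fresh scan; Z[5]=1 extend→box=[5,6)
i=6: fresh scan; Z[6]=2 extend→box=[6,8)
i=7: min(r-i=1, Z[1]=0)=0; Z[7]=0

[8, 0, 2, 0, 0, 1, 2, 0]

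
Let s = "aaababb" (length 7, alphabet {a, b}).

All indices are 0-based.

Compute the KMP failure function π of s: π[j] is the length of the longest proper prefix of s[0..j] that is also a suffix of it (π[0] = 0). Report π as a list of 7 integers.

[0, 1, 2, 0, 1, 0, 0]

π[0] = 0
j=1 s[j]='a': π[1]=1 (border 'a')
j=2 s[j]='a': π[2]=2 (border 'aa')
j=3 s[j]='b': k: 2→1→0; π[3]=0 (border '')
j=4 s[j]='a': π[4]=1 (border 'a')
j=5 s[j]='b': k: 1→0; π[5]=0 (border '')
j=6 s[j]='b': π[6]=0 (border '')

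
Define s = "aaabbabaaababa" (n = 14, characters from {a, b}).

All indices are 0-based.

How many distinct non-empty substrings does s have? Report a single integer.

77

rank | idx | suffix
   0 |  13 | a
   1 |   7 | aaababa
   2 |   0 | aaabbabaaababa
   3 |   8 | aababa
   4 |   1 | aabbabaaababa
   5 |  11 | aba
   6 |   5 | abaaababa
   7 |   9 | ababa
   8 |   2 | abbabaaababa
   9 |  12 | ba
  10 |   6 | baaababa
  11 |  10 | baba
  12 |   4 | babaaababa
  13 |   3 | bbabaaababa

SA = [13, 7, 0, 8, 1, 11, 5, 9, 2, 12, 6, 10, 4, 3]
rank  pair      lcp
   1  s[13:],s[7:]  1  'a'
   2  s[7:],s[0:]  4  'aaab'
   3  s[0:],s[8:]  2  'aa'
   4  s[8:],s[1:]  3  'aab'
   5  s[1:],s[11:]  1  'a'
   6  s[11:],s[5:]  3  'aba'
   7  s[5:],s[9:]  3  'aba'
   8  s[9:],s[2:]  2  'ab'
   9  s[2:],s[12:]  0  ''
  10  s[12:],s[6:]  2  'ba'
  11  s[6:],s[10:]  2  'ba'
  12  s[10:],s[4:]  4  'baba'
  13  s[4:],s[3:]  1  'b'

n(n+1)/2 = 14·15/2 = 105
Σ LCP = 0 + 1 + 4 + 2 + 3 + 1 + 3 + 3 + 2 + 0 + 2 + 2 + 4 + 1 = 28
distinct = 105 − 28 = 77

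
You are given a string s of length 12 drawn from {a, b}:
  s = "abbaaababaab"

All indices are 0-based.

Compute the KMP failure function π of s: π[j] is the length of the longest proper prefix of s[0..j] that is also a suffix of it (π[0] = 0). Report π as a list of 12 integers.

π[0] = 0
j=1 s[j]='b': π[1]=0 (border '')
j=2 s[j]='b': π[2]=0 (border '')
j=3 s[j]='a': π[3]=1 (border 'a')
j=4 s[j]='a': k: 1→0; π[4]=1 (border 'a')
j=5 s[j]='a': k: 1→0; π[5]=1 (border 'a')
j=6 s[j]='b': π[6]=2 (border 'ab')
j=7 s[j]='a': k: 2→0; π[7]=1 (border 'a')
j=8 s[j]='b': π[8]=2 (border 'ab')
j=9 s[j]='a': k: 2→0; π[9]=1 (border 'a')
j=10 s[j]='a': k: 1→0; π[10]=1 (border 'a')
j=11 s[j]='b': π[11]=2 (border 'ab')

[0, 0, 0, 1, 1, 1, 2, 1, 2, 1, 1, 2]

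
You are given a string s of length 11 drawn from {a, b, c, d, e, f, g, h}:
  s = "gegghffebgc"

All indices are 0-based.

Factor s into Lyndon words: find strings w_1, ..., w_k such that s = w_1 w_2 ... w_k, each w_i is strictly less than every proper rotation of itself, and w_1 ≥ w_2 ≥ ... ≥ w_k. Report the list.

["g", "egghff", "e", "bgc"]

emit factor 1: 'g' (i=0, period=1)
emit factor 2: 'egghff' (i=1, period=6)
emit factor 3: 'e' (i=7, period=1)
emit factor 4: 'bgc' (i=8, period=3)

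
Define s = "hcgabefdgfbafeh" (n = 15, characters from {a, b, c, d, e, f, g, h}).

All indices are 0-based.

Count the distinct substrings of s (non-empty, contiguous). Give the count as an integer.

113

sorted suffixes:
  #0 SA[0]=3  'abefdgfbafeh'
  #1 SA[1]=11  'afeh'
  #2 SA[2]=10  'bafeh'
  #3 SA[3]=4  'befdgfbafeh'
  #4 SA[4]=1  'cgabefdgfbafeh'
  #5 SA[5]=7  'dgfbafeh'
  #6 SA[6]=5  'efdgfbafeh'
  #7 SA[7]=13  'eh'
  #8 SA[8]=9  'fbafeh'
  #9 SA[9]=6  'fdgfbafeh'
  #10 SA[10]=12  'feh'
  #11 SA[11]=2  'gabefdgfbafeh'
  #12 SA[12]=8  'gfbafeh'
  #13 SA[13]=14  'h'
  #14 SA[14]=0  'hcgabefdgfbafeh'

SA = [3, 11, 10, 4, 1, 7, 5, 13, 9, 6, 12, 2, 8, 14, 0]
[i] adj suffixes → lcp
  [1] 3/11 → 1 ('a')
  [2] 11/10 → 0 ('')
  [3] 10/4 → 1 ('b')
  [4] 4/1 → 0 ('')
  [5] 1/7 → 0 ('')
  [6] 7/5 → 0 ('')
  [7] 5/13 → 1 ('e')
  [8] 13/9 → 0 ('')
  [9] 9/6 → 1 ('f')
  [10] 6/12 → 1 ('f')
  [11] 12/2 → 0 ('')
  [12] 2/8 → 1 ('g')
  [13] 8/14 → 0 ('')
  [14] 14/0 → 1 ('h')

n(n+1)/2 = 15·16/2 = 120
Σ LCP = 0 + 1 + 0 + 1 + 0 + 0 + 0 + 1 + 0 + 1 + 1 + 0 + 1 + 0 + 1 = 7
distinct = 120 − 7 = 113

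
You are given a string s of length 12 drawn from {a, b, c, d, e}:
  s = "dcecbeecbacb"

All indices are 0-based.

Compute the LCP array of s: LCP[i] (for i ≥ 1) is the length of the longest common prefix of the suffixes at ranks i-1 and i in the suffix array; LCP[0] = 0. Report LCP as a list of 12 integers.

rank→(start, suffix):
  0 → (9, 'acb')
  1 → (11, 'b')
  2 → (8, 'bacb')
  3 → (4, 'beecbacb')
  4 → (10, 'cb')
  5 → (7, 'cbacb')
  6 → (3, 'cbeecbacb')
  7 → (1, 'cecbeecbacb')
  8 → (0, 'dcecbeecbacb')
  9 → (6, 'ecbacb')
  10 → (2, 'ecbeecbacb')
  11 → (5, 'eecbacb')

SA = [9, 11, 8, 4, 10, 7, 3, 1, 0, 6, 2, 5]
rank  pair      lcp
   1  s[9:],s[11:]  0  ''
   2  s[11:],s[8:]  1  'b'
   3  s[8:],s[4:]  1  'b'
   4  s[4:],s[10:]  0  ''
   5  s[10:],s[7:]  2  'cb'
   6  s[7:],s[3:]  2  'cb'
   7  s[3:],s[1:]  1  'c'
   8  s[1:],s[0:]  0  ''
   9  s[0:],s[6:]  0  ''
  10  s[6:],s[2:]  3  'ecb'
  11  s[2:],s[5:]  1  'e'

[0, 0, 1, 1, 0, 2, 2, 1, 0, 0, 3, 1]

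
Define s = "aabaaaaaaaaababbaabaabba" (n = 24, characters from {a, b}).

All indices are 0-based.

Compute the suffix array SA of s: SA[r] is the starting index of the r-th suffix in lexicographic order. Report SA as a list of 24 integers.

[23, 3, 4, 5, 6, 7, 8, 9, 0, 16, 10, 19, 1, 17, 11, 20, 13, 22, 2, 15, 18, 12, 21, 14]

sorted suffixes:
  #0 SA[0]=23  'a'
  #1 SA[1]=3  'aaaaaaaaababbaabaabba'
  #2 SA[2]=4  'aaaaaaaababbaabaabba'
  #3 SA[3]=5  'aaaaaaababbaabaabba'
  #4 SA[4]=6  'aaaaaababbaabaabba'
  #5 SA[5]=7  'aaaaababbaabaabba'
  #6 SA[6]=8  'aaaababbaabaabba'
  #7 SA[7]=9  'aaababbaabaabba'
  #8 SA[8]=0  'aabaaaaaaaaababbaabaabba'
  #9 SA[9]=16  'aabaabba'
  #10 SA[10]=10  'aababbaabaabba'
  #11 SA[11]=19  'aabba'
  #12 SA[12]=1  'abaaaaaaaaababbaabaabba'
  #13 SA[13]=17  'abaabba'
  #14 SA[14]=11  'ababbaabaabba'
  #15 SA[15]=20  'abba'
  #16 SA[16]=13  'abbaabaabba'
  #17 SA[17]=22  'ba'
  #18 SA[18]=2  'baaaaaaaaababbaabaabba'
  #19 SA[19]=15  'baabaabba'
  #20 SA[20]=18  'baabba'
  #21 SA[21]=12  'babbaabaabba'
  #22 SA[22]=21  'bba'
  #23 SA[23]=14  'bbaabaabba'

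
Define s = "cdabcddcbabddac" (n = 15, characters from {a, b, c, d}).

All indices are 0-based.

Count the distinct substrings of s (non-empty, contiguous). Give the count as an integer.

rank→(start, suffix):
  0 → (2, 'abcddcbabddac')
  1 → (9, 'abddac')
  2 → (13, 'ac')
  3 → (8, 'babddac')
  4 → (3, 'bcddcbabddac')
  5 → (10, 'bddac')
  6 → (14, 'c')
  7 → (7, 'cbabddac')
  8 → (0, 'cdabcddcbabddac')
  9 → (4, 'cddcbabddac')
  10 → (1, 'dabcddcbabddac')
  11 → (12, 'dac')
  12 → (6, 'dcbabddac')
  13 → (11, 'ddac')
  14 → (5, 'ddcbabddac')

SA = [2, 9, 13, 8, 3, 10, 14, 7, 0, 4, 1, 12, 6, 11, 5]
[i] adj suffixes → lcp
  [1] 2/9 → 2 ('ab')
  [2] 9/13 → 1 ('a')
  [3] 13/8 → 0 ('')
  [4] 8/3 → 1 ('b')
  [5] 3/10 → 1 ('b')
  [6] 10/14 → 0 ('')
  [7] 14/7 → 1 ('c')
  [8] 7/0 → 1 ('c')
  [9] 0/4 → 2 ('cd')
  [10] 4/1 → 0 ('')
  [11] 1/12 → 2 ('da')
  [12] 12/6 → 1 ('d')
  [13] 6/11 → 1 ('d')
  [14] 11/5 → 2 ('dd')

n(n+1)/2 = 15·16/2 = 120
Σ LCP = 0 + 2 + 1 + 0 + 1 + 1 + 0 + 1 + 1 + 2 + 0 + 2 + 1 + 1 + 2 = 15
distinct = 120 − 15 = 105

105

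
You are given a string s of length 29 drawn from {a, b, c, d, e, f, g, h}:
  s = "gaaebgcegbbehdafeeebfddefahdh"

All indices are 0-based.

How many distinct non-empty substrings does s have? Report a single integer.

rank | idx | suffix
   0 |   1 | aaebgcegbbehdafeeebfddefahdh
   1 |   2 | aebgcegbbehdafeeebfddefahdh
   2 |  14 | afeeebfddefahdh
   3 |  25 | ahdh
   4 |   9 | bbehdafeeebfddefahdh
   5 |  10 | behdafeeebfddefahdh
   6 |  19 | bfddefahdh
   7 |   4 | bgcegbbehdafeeebfddefahdh
   8 |   6 | cegbbehdafeeebfddefahdh
   9 |  13 | dafeeebfddefahdh
  10 |  21 | ddefahdh
  11 |  22 | defahdh
  12 |  27 | dh
  13 |  18 | ebfddefahdh
  14 |   3 | ebgcegbbehdafeeebfddefahdh
  15 |  17 | eebfddefahdh
  16 |  16 | eeebfddefahdh
  17 |  23 | efahdh
  18 |   7 | egbbehdafeeebfddefahdh
  19 |  11 | ehdafeeebfddefahdh
  20 |  24 | fahdh
  21 |  20 | fddefahdh
  22 |  15 | feeebfddefahdh
  23 |   0 | gaaebgcegbbehdafeeebfddefahdh
  24 |   8 | gbbehdafeeebfddefahdh
  25 |   5 | gcegbbehdafeeebfddefahdh
  26 |  28 | h
  27 |  12 | hdafeeebfddefahdh
  28 |  26 | hdh

SA = [1, 2, 14, 25, 9, 10, 19, 4, 6, 13, 21, 22, 27, 18, 3, 17, 16, 23, 7, 11, 24, 20, 15, 0, 8, 5, 28, 12, 26]
i: (SA[i-1],SA[i]) lcp shared
  1: (1,2) 1 'a'
  2: (2,14) 1 'a'
  3: (14,25) 1 'a'
  4: (25,9) 0 ''
  5: (9,10) 1 'b'
  6: (10,19) 1 'b'
  7: (19,4) 1 'b'
  8: (4,6) 0 ''
  9: (6,13) 0 ''
  10: (13,21) 1 'd'
  11: (21,22) 1 'd'
  12: (22,27) 1 'd'
  13: (27,18) 0 ''
  14: (18,3) 2 'eb'
  15: (3,17) 1 'e'
  16: (17,16) 2 'ee'
  17: (16,23) 1 'e'
  18: (23,7) 1 'e'
  19: (7,11) 1 'e'
  20: (11,24) 0 ''
  21: (24,20) 1 'f'
  22: (20,15) 1 'f'
  23: (15,0) 0 ''
  24: (0,8) 1 'g'
  25: (8,5) 1 'g'
  26: (5,28) 0 ''
  27: (28,12) 1 'h'
  28: (12,26) 2 'hd'

n(n+1)/2 = 29·30/2 = 435
Σ LCP = 0 + 1 + 1 + 1 + 0 + 1 + 1 + 1 + 0 + 0 + 1 + 1 + 1 + 0 + 2 + 1 + 2 + 1 + 1 + 1 + 0 + 1 + 1 + 0 + 1 + 1 + 0 + 1 + 2 = 24
distinct = 435 − 24 = 411

411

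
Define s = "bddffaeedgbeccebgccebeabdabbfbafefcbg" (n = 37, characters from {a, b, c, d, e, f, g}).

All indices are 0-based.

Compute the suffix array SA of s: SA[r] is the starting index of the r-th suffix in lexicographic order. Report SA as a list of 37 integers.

[25, 22, 5, 30, 29, 26, 23, 0, 20, 10, 27, 35, 15, 34, 17, 12, 18, 13, 24, 1, 2, 8, 21, 19, 14, 11, 7, 6, 32, 4, 28, 33, 31, 3, 36, 9, 16]

rank→(start, suffix):
  0 → (25, 'abbfbafefcbg')
  1 → (22, 'abdabbfbafefcbg')
  2 → (5, 'aeedgbeccebgccebeabdabbfbafefcbg')
  3 → (30, 'afefcbg')
  4 → (29, 'bafefcbg')
  5 → (26, 'bbfbafefcbg')
  6 → (23, 'bdabbfbafefcbg')
  7 → (0, 'bddffaeedgbeccebgccebeabdabbfbafefcbg')
  8 → (20, 'beabdabbfbafefcbg')
  9 → (10, 'beccebgccebeabdabbfbafefcbg')
  10 → (27, 'bfbafefcbg')
  11 → (35, 'bg')
  12 → (15, 'bgccebeabdabbfbafefcbg')
  13 → (34, 'cbg')
  14 → (17, 'ccebeabdabbfbafefcbg')
  15 → (12, 'ccebgccebeabdabbfbafefcbg')
  16 → (18, 'cebeabdabbfbafefcbg')
  17 → (13, 'cebgccebeabdabbfbafefcbg')
  18 → (24, 'dabbfbafefcbg')
  19 → (1, 'ddffaeedgbeccebgccebeabdabbfbafefcbg')
  20 → (2, 'dffaeedgbeccebgccebeabdabbfbafefcbg')
  21 → (8, 'dgbeccebgccebeabdabbfbafefcbg')
  22 → (21, 'eabdabbfbafefcbg')
  23 → (19, 'ebeabdabbfbafefcbg')
  24 → (14, 'ebgccebeabdabbfbafefcbg')
  25 → (11, 'eccebgccebeabdabbfbafefcbg')
  26 → (7, 'edgbeccebgccebeabdabbfbafefcbg')
  27 → (6, 'eedgbeccebgccebeabdabbfbafefcbg')
  28 → (32, 'efcbg')
  29 → (4, 'faeedgbeccebgccebeabdabbfbafefcbg')
  30 → (28, 'fbafefcbg')
  31 → (33, 'fcbg')
  32 → (31, 'fefcbg')
  33 → (3, 'ffaeedgbeccebgccebeabdabbfbafefcbg')
  34 → (36, 'g')
  35 → (9, 'gbeccebgccebeabdabbfbafefcbg')
  36 → (16, 'gccebeabdabbfbafefcbg')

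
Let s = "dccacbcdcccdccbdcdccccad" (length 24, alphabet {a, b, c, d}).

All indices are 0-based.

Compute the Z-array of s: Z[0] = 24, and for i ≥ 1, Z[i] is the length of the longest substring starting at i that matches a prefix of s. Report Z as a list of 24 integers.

Z[0]=24
i=1: i≥r, start 0; Z[1]=0
i=2: i≥r, start 0; Z[2]=0
i=3: i≥r, start 0; Z[3]=0
i=4: i≥r, start 0; Z[4]=0
i=5: i≥r, start 0; Z[5]=0
i=6: i≥r, start 0; Z[6]=0
i=7: i≥r, start 0; Z[7]=3 extend→box=[7,10)
i=8: min(r-i=2, Z[1]=0)=0; Z[8]=0
i=9: min(r-i=1, Z[2]=0)=0; Z[9]=0
i=10: i≥r, start 0; Z[10]=0
i=11: i≥r, start 0; Z[11]=3 extend→box=[11,14)
i=12: min(r-i=2, Z[1]=0)=0; Z[12]=0
i=13: min(r-i=1, Z[2]=0)=0; Z[13]=0
i=14: i≥r, start 0; Z[14]=0
i=15: i≥r, start 0; Z[15]=2 extend→box=[15,17)
i=16: min(r-i=1, Z[1]=0)=0; Z[16]=0
i=17: i≥r, start 0; Z[17]=3 extend→box=[17,20)
i=18: min(r-i=2, Z[1]=0)=0; Z[18]=0
i=19: min(r-i=1, Z[2]=0)=0; Z[19]=0
i=20: i≥r, start 0; Z[20]=0
i=21: i≥r, start 0; Z[21]=0
i=22: i≥r, start 0; Z[22]=0
i=23: i≥r, start 0; Z[23]=1 extend→box=[23,24)

[24, 0, 0, 0, 0, 0, 0, 3, 0, 0, 0, 3, 0, 0, 0, 2, 0, 3, 0, 0, 0, 0, 0, 1]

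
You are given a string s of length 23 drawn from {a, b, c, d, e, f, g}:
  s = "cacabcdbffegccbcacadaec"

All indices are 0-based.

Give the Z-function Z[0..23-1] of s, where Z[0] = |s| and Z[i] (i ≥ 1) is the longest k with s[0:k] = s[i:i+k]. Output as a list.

Z[0]=23
i=1: fresh scan; Z[1]=0
i=2: fresh scan; Z[2]=2 scan→box=[2,4)
i=3: min(r-i=1, Z[1]=0)=0; Z[3]=0
i=4: fresh scan; Z[4]=0
i=5: fresh scan; Z[5]=1 scan→box=[5,6)
i=6: fresh scan; Z[6]=0
i=7: fresh scan; Z[7]=0
i=8: fresh scan; Z[8]=0
i=9: fresh scan; Z[9]=0
i=10: fresh scan; Z[10]=0
i=11: fresh scan; Z[11]=0
i=12: fresh scan; Z[12]=1 scan→box=[12,13)
i=13: fresh scan; Z[13]=1 scan→box=[13,14)
i=14: fresh scan; Z[14]=0
i=15: fresh scan; Z[15]=4 scan→box=[15,19)
i=16: min(r-i=3, Z[1]=0)=0; Z[16]=0
i=17: min(r-i=2, Z[2]=2)=2; Z[17]=2
i=18: min(r-i=1, Z[3]=0)=0; Z[18]=0
i=19: fresh scan; Z[19]=0
i=20: fresh scan; Z[20]=0
i=21: fresh scan; Z[21]=0
i=22: fresh scan; Z[22]=1 scan→box=[22,23)

[23, 0, 2, 0, 0, 1, 0, 0, 0, 0, 0, 0, 1, 1, 0, 4, 0, 2, 0, 0, 0, 0, 1]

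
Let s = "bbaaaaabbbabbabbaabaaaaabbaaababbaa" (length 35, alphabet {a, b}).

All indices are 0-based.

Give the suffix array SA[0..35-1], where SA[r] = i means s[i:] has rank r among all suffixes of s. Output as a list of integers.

rank→(start, suffix):
  0 → (34, 'a')
  1 → (33, 'aa')
  2 → (19, 'aaaaabbaaababbaa')
  3 → (2, 'aaaaabbbabbabbaabaaaaabbaaababbaa')
  4 → (20, 'aaaabbaaababbaa')
  5 → (3, 'aaaabbbabbabbaabaaaaabbaaababbaa')
  6 → (26, 'aaababbaa')
  7 → (21, 'aaabbaaababbaa')
  8 → (4, 'aaabbbabbabbaabaaaaabbaaababbaa')
  9 → (16, 'aabaaaaabbaaababbaa')
  10 → (27, 'aababbaa')
  11 → (22, 'aabbaaababbaa')
  12 → (5, 'aabbbabbabbaabaaaaabbaaababbaa')
  13 → (17, 'abaaaaabbaaababbaa')
  14 → (28, 'ababbaa')
  15 → (30, 'abbaa')
  16 → (23, 'abbaaababbaa')
  17 → (13, 'abbaabaaaaabbaaababbaa')
  18 → (10, 'abbabbaabaaaaabbaaababbaa')
  19 → (6, 'abbbabbabbaabaaaaabbaaababbaa')
  20 → (32, 'baa')
  21 → (18, 'baaaaabbaaababbaa')
  22 → (1, 'baaaaabbbabbabbaabaaaaabbaaababbaa')
  23 → (25, 'baaababbaa')
  24 → (15, 'baabaaaaabbaaababbaa')
  25 → (29, 'babbaa')
  26 → (12, 'babbaabaaaaabbaaababbaa')
  27 → (9, 'babbabbaabaaaaabbaaababbaa')
  28 → (31, 'bbaa')
  29 → (0, 'bbaaaaabbbabbabbaabaaaaabbaaababbaa')
  30 → (24, 'bbaaababbaa')
  31 → (14, 'bbaabaaaaabbaaababbaa')
  32 → (11, 'bbabbaabaaaaabbaaababbaa')
  33 → (8, 'bbabbabbaabaaaaabbaaababbaa')
  34 → (7, 'bbbabbabbaabaaaaabbaaababbaa')

[34, 33, 19, 2, 20, 3, 26, 21, 4, 16, 27, 22, 5, 17, 28, 30, 23, 13, 10, 6, 32, 18, 1, 25, 15, 29, 12, 9, 31, 0, 24, 14, 11, 8, 7]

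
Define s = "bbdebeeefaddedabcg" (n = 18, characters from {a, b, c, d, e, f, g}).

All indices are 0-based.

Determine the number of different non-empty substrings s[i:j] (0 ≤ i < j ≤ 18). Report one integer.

sorted suffixes:
  #0 SA[0]=14  'abcg'
  #1 SA[1]=9  'addedabcg'
  #2 SA[2]=0  'bbdebeeefaddedabcg'
  #3 SA[3]=15  'bcg'
  #4 SA[4]=1  'bdebeeefaddedabcg'
  #5 SA[5]=4  'beeefaddedabcg'
  #6 SA[6]=16  'cg'
  #7 SA[7]=13  'dabcg'
  #8 SA[8]=10  'ddedabcg'
  #9 SA[9]=2  'debeeefaddedabcg'
  #10 SA[10]=11  'dedabcg'
  #11 SA[11]=3  'ebeeefaddedabcg'
  #12 SA[12]=12  'edabcg'
  #13 SA[13]=5  'eeefaddedabcg'
  #14 SA[14]=6  'eefaddedabcg'
  #15 SA[15]=7  'efaddedabcg'
  #16 SA[16]=8  'faddedabcg'
  #17 SA[17]=17  'g'

SA = [14, 9, 0, 15, 1, 4, 16, 13, 10, 2, 11, 3, 12, 5, 6, 7, 8, 17]
rank  pair      lcp
   1  s[14:],s[9:]  1  'a'
   2  s[9:],s[0:]  0  ''
   3  s[0:],s[15:]  1  'b'
   4  s[15:],s[1:]  1  'b'
   5  s[1:],s[4:]  1  'b'
   6  s[4:],s[16:]  0  ''
   7  s[16:],s[13:]  0  ''
   8  s[13:],s[10:]  1  'd'
   9  s[10:],s[2:]  1  'd'
  10  s[2:],s[11:]  2  'de'
  11  s[11:],s[3:]  0  ''
  12  s[3:],s[12:]  1  'e'
  13  s[12:],s[5:]  1  'e'
  14  s[5:],s[6:]  2  'ee'
  15  s[6:],s[7:]  1  'e'
  16  s[7:],s[8:]  0  ''
  17  s[8:],s[17:]  0  ''

n(n+1)/2 = 18·19/2 = 171
Σ LCP = 0 + 1 + 0 + 1 + 1 + 1 + 0 + 0 + 1 + 1 + 2 + 0 + 1 + 1 + 2 + 1 + 0 + 0 = 13
distinct = 171 − 13 = 158

158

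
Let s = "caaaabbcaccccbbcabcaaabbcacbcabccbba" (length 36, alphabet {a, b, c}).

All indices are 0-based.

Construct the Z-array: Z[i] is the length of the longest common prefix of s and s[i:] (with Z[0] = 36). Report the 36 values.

Z[0]=36
i=1: outside box; Z[1]=0
i=2: outside box; Z[2]=0
i=3: outside box; Z[3]=0
i=4: outside box; Z[4]=0
i=5: outside box; Z[5]=0
i=6: outside box; Z[6]=0
i=7: outside box; Z[7]=2 grow→box=[7,9)
i=8: min(r-i=1, Z[1]=0)=0; Z[8]=0
i=9: outside box; Z[9]=1 grow→box=[9,10)
i=10: outside box; Z[10]=1 grow→box=[10,11)
i=11: outside box; Z[11]=1 grow→box=[11,12)
i=12: outside box; Z[12]=1 grow→box=[12,13)
i=13: outside box; Z[13]=0
i=14: outside box; Z[14]=0
i=15: outside box; Z[15]=2 grow→box=[15,17)
i=16: min(r-i=1, Z[1]=0)=0; Z[16]=0
i=17: outside box; Z[17]=0
i=18: outside box; Z[18]=4 grow→box=[18,22)
i=19: min(r-i=3, Z[1]=0)=0; Z[19]=0
i=20: min(r-i=2, Z[2]=0)=0; Z[20]=0
i=21: min(r-i=1, Z[3]=0)=0; Z[21]=0
i=22: outside box; Z[22]=0
i=23: outside box; Z[23]=0
i=24: outside box; Z[24]=2 grow→box=[24,26)
i=25: min(r-i=1, Z[1]=0)=0; Z[25]=0
i=26: outside box; Z[26]=1 grow→box=[26,27)
i=27: outside box; Z[27]=0
i=28: outside box; Z[28]=2 grow→box=[28,30)
i=29: min(r-i=1, Z[1]=0)=0; Z[29]=0
i=30: outside box; Z[30]=0
i=31: outside box; Z[31]=1 grow→box=[31,32)
i=32: outside box; Z[32]=1 grow→box=[32,33)
i=33: outside box; Z[33]=0
i=34: outside box; Z[34]=0
i=35: outside box; Z[35]=0

[36, 0, 0, 0, 0, 0, 0, 2, 0, 1, 1, 1, 1, 0, 0, 2, 0, 0, 4, 0, 0, 0, 0, 0, 2, 0, 1, 0, 2, 0, 0, 1, 1, 0, 0, 0]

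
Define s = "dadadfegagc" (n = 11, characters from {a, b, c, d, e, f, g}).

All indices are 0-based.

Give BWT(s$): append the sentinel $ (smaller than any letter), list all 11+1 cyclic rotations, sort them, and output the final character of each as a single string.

rank  rotation      last
    0  $dadadfegagc  c
    1  adadfegagc$d  d
    2  adfegagc$dad  d
    3  agc$dadadfeg  g
    4  c$dadadfegag  g
    5  dadadfegagc$  $
    6  dadfegagc$da  a
    7  dfegagc$dada  a
    8  egagc$dadadf  f
    9  fegagc$dadad  d
   10  gagc$dadadfe  e
   11  gc$dadadfega  a

cddgg$aafdea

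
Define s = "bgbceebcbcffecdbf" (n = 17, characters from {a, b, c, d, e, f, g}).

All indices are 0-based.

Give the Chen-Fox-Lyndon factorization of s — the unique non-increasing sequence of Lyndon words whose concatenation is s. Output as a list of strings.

["bg", "bcee", "bcbcffecdbf"]

emit factor 1: 'bg' (i=0, period=2)
emit factor 2: 'bcee' (i=2, period=4)
emit factor 3: 'bcbcffecdbf' (i=6, period=11)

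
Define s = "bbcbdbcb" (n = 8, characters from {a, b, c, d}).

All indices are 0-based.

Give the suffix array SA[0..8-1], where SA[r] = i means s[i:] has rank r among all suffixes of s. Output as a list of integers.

rank | idx | suffix
   0 |   7 | b
   1 |   0 | bbcbdbcb
   2 |   5 | bcb
   3 |   1 | bcbdbcb
   4 |   3 | bdbcb
   5 |   6 | cb
   6 |   2 | cbdbcb
   7 |   4 | dbcb

[7, 0, 5, 1, 3, 6, 2, 4]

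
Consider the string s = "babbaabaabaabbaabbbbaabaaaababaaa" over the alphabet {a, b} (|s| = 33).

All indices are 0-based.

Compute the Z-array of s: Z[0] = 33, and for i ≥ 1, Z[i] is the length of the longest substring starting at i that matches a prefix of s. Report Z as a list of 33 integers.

Z[0]=33
i=1: outside box; Z[1]=0
i=2: outside box; Z[2]=1 grow→box=[2,3)
i=3: outside box; Z[3]=2 grow→box=[3,5)
i=4: min(r-i=1, Z[1]=0)=0; Z[4]=0
i=5: outside box; Z[5]=0
i=6: outside box; Z[6]=2 grow→box=[6,8)
i=7: min(r-i=1, Z[1]=0)=0; Z[7]=0
i=8: outside box; Z[8]=0
i=9: outside box; Z[9]=2 grow→box=[9,11)
i=10: min(r-i=1, Z[1]=0)=0; Z[10]=0
i=11: outside box; Z[11]=0
i=12: outside box; Z[12]=1 grow→box=[12,13)
i=13: outside box; Z[13]=2 grow→box=[13,15)
i=14: min(r-i=1, Z[1]=0)=0; Z[14]=0
i=15: outside box; Z[15]=0
i=16: outside box; Z[16]=1 grow→box=[16,17)
i=17: outside box; Z[17]=1 grow→box=[17,18)
i=18: outside box; Z[18]=1 grow→box=[18,19)
i=19: outside box; Z[19]=2 grow→box=[19,21)
i=20: min(r-i=1, Z[1]=0)=0; Z[20]=0
i=21: outside box; Z[21]=0
i=22: outside box; Z[22]=2 grow→box=[22,24)
i=23: min(r-i=1, Z[1]=0)=0; Z[23]=0
i=24: outside box; Z[24]=0
i=25: outside box; Z[25]=0
i=26: outside box; Z[26]=0
i=27: outside box; Z[27]=3 grow→box=[27,30)
i=28: min(r-i=2, Z[1]=0)=0; Z[28]=0
i=29: min(r-i=1, Z[2]=1)=1; Z[29]=2 grow→box=[29,31)
i=30: min(r-i=1, Z[1]=0)=0; Z[30]=0
i=31: outside box; Z[31]=0
i=32: outside box; Z[32]=0

[33, 0, 1, 2, 0, 0, 2, 0, 0, 2, 0, 0, 1, 2, 0, 0, 1, 1, 1, 2, 0, 0, 2, 0, 0, 0, 0, 3, 0, 2, 0, 0, 0]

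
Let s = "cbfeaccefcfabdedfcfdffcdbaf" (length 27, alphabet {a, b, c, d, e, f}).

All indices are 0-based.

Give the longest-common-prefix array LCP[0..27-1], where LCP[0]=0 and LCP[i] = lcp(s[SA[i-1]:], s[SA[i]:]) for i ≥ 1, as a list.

[0, 1, 1, 0, 1, 1, 0, 1, 1, 1, 1, 2, 0, 1, 1, 2, 0, 1, 1, 0, 1, 1, 2, 3, 1, 1, 1]

rank | idx | suffix
   0 |  11 | abdedfcfdffcdbaf
   1 |   4 | accefcfabdedfcfdffcdbaf
   2 |  25 | af
   3 |  24 | baf
   4 |  12 | bdedfcfdffcdbaf
   5 |   1 | bfeaccefcfabdedfcfdffcdbaf
   6 |   0 | cbfeaccefcfabdedfcfdffcdbaf
   7 |   5 | ccefcfabdedfcfdffcdbaf
   8 |  22 | cdbaf
   9 |   6 | cefcfabdedfcfdffcdbaf
  10 |   9 | cfabdedfcfdffcdbaf
  11 |  17 | cfdffcdbaf
  12 |  23 | dbaf
  13 |  13 | dedfcfdffcdbaf
  14 |  15 | dfcfdffcdbaf
  15 |  19 | dffcdbaf
  16 |   3 | eaccefcfabdedfcfdffcdbaf
  17 |  14 | edfcfdffcdbaf
  18 |   7 | efcfabdedfcfdffcdbaf
  19 |  26 | f
  20 |  10 | fabdedfcfdffcdbaf
  21 |  21 | fcdbaf
  22 |   8 | fcfabdedfcfdffcdbaf
  23 |  16 | fcfdffcdbaf
  24 |  18 | fdffcdbaf
  25 |   2 | feaccefcfabdedfcfdffcdbaf
  26 |  20 | ffcdbaf

SA = [11, 4, 25, 24, 12, 1, 0, 5, 22, 6, 9, 17, 23, 13, 15, 19, 3, 14, 7, 26, 10, 21, 8, 16, 18, 2, 20]
[i] adj suffixes → lcp
  [1] 11/4 → 1 ('a')
  [2] 4/25 → 1 ('a')
  [3] 25/24 → 0 ('')
  [4] 24/12 → 1 ('b')
  [5] 12/1 → 1 ('b')
  [6] 1/0 → 0 ('')
  [7] 0/5 → 1 ('c')
  [8] 5/22 → 1 ('c')
  [9] 22/6 → 1 ('c')
  [10] 6/9 → 1 ('c')
  [11] 9/17 → 2 ('cf')
  [12] 17/23 → 0 ('')
  [13] 23/13 → 1 ('d')
  [14] 13/15 → 1 ('d')
  [15] 15/19 → 2 ('df')
  [16] 19/3 → 0 ('')
  [17] 3/14 → 1 ('e')
  [18] 14/7 → 1 ('e')
  [19] 7/26 → 0 ('')
  [20] 26/10 → 1 ('f')
  [21] 10/21 → 1 ('f')
  [22] 21/8 → 2 ('fc')
  [23] 8/16 → 3 ('fcf')
  [24] 16/18 → 1 ('f')
  [25] 18/2 → 1 ('f')
  [26] 2/20 → 1 ('f')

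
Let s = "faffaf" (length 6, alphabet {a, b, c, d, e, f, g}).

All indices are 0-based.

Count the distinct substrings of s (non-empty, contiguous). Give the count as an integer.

14

rank | idx | suffix
   0 |   4 | af
   1 |   1 | affaf
   2 |   5 | f
   3 |   3 | faf
   4 |   0 | faffaf
   5 |   2 | ffaf

SA = [4, 1, 5, 3, 0, 2]
rank  pair      lcp
   1  s[4:],s[1:]  2  'af'
   2  s[1:],s[5:]  0  ''
   3  s[5:],s[3:]  1  'f'
   4  s[3:],s[0:]  3  'faf'
   5  s[0:],s[2:]  1  'f'

n(n+1)/2 = 6·7/2 = 21
Σ LCP = 0 + 2 + 0 + 1 + 3 + 1 = 7
distinct = 21 − 7 = 14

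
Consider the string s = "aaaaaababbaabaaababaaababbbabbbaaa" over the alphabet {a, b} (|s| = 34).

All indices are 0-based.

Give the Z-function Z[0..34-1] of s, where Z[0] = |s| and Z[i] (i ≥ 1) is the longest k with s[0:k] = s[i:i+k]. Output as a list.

[34, 5, 4, 3, 2, 1, 0, 1, 0, 0, 2, 1, 0, 3, 2, 1, 0, 1, 0, 3, 2, 1, 0, 1, 0, 0, 0, 1, 0, 0, 0, 3, 2, 1]

Z[0]=34
i=1: fresh scan; Z[1]=5 grow→box=[1,6)
i=2: min(r-i=4, Z[1]=5)=4; Z[2]=4
i=3: min(r-i=3, Z[2]=4)=3; Z[3]=3
i=4: min(r-i=2, Z[3]=3)=2; Z[4]=2
i=5: min(r-i=1, Z[4]=2)=1; Z[5]=1
i=6: fresh scan; Z[6]=0
i=7: fresh scan; Z[7]=1 grow→box=[7,8)
i=8: fresh scan; Z[8]=0
i=9: fresh scan; Z[9]=0
i=10: fresh scan; Z[10]=2 grow→box=[10,12)
i=11: min(r-i=1, Z[1]=5)=1; Z[11]=1
i=12: fresh scan; Z[12]=0
i=13: fresh scan; Z[13]=3 grow→box=[13,16)
i=14: min(r-i=2, Z[1]=5)=2; Z[14]=2
i=15: min(r-i=1, Z[2]=4)=1; Z[15]=1
i=16: fresh scan; Z[16]=0
i=17: fresh scan; Z[17]=1 grow→box=[17,18)
i=18: fresh scan; Z[18]=0
i=19: fresh scan; Z[19]=3 grow→box=[19,22)
i=20: min(r-i=2, Z[1]=5)=2; Z[20]=2
i=21: min(r-i=1, Z[2]=4)=1; Z[21]=1
i=22: fresh scan; Z[22]=0
i=23: fresh scan; Z[23]=1 grow→box=[23,24)
i=24: fresh scan; Z[24]=0
i=25: fresh scan; Z[25]=0
i=26: fresh scan; Z[26]=0
i=27: fresh scan; Z[27]=1 grow→box=[27,28)
i=28: fresh scan; Z[28]=0
i=29: fresh scan; Z[29]=0
i=30: fresh scan; Z[30]=0
i=31: fresh scan; Z[31]=3 grow→box=[31,34)
i=32: min(r-i=2, Z[1]=5)=2; Z[32]=2
i=33: min(r-i=1, Z[2]=4)=1; Z[33]=1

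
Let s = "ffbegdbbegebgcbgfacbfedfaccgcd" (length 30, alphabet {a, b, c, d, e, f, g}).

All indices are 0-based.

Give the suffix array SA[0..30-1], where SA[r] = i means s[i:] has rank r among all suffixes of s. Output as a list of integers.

[17, 24, 6, 2, 7, 19, 11, 14, 18, 13, 25, 28, 26, 29, 5, 22, 10, 21, 3, 8, 16, 23, 1, 20, 0, 12, 27, 4, 9, 15]

rank | idx | suffix
   0 |  17 | acbfedfaccgcd
   1 |  24 | accgcd
   2 |   6 | bbegebgcbgfacbfedfaccgcd
   3 |   2 | begdbbegebgcbgfacbfedfaccgcd
   4 |   7 | begebgcbgfacbfedfaccgcd
   5 |  19 | bfedfaccgcd
   6 |  11 | bgcbgfacbfedfaccgcd
   7 |  14 | bgfacbfedfaccgcd
   8 |  18 | cbfedfaccgcd
   9 |  13 | cbgfacbfedfaccgcd
  10 |  25 | ccgcd
  11 |  28 | cd
  12 |  26 | cgcd
  13 |  29 | d
  14 |   5 | dbbegebgcbgfacbfedfaccgcd
  15 |  22 | dfaccgcd
  16 |  10 | ebgcbgfacbfedfaccgcd
  17 |  21 | edfaccgcd
  18 |   3 | egdbbegebgcbgfacbfedfaccgcd
  19 |   8 | egebgcbgfacbfedfaccgcd
  20 |  16 | facbfedfaccgcd
  21 |  23 | faccgcd
  22 |   1 | fbegdbbegebgcbgfacbfedfaccgcd
  23 |  20 | fedfaccgcd
  24 |   0 | ffbegdbbegebgcbgfacbfedfaccgcd
  25 |  12 | gcbgfacbfedfaccgcd
  26 |  27 | gcd
  27 |   4 | gdbbegebgcbgfacbfedfaccgcd
  28 |   9 | gebgcbgfacbfedfaccgcd
  29 |  15 | gfacbfedfaccgcd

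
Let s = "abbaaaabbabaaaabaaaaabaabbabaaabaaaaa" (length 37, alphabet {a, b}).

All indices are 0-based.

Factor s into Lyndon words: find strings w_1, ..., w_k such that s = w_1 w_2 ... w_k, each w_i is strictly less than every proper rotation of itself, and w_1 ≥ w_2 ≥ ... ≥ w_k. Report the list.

emit factor 1: 'abb' (i=0, period=3)
emit factor 2: 'aaaabbab' (i=3, period=8)
emit factor 3: 'aaaab' (i=11, period=5)
emit factor 4: 'aaaaabaabbabaaab' (i=16, period=16)
emit factor 5: 'a' (i=32, period=1)
emit factor 6: 'a' (i=33, period=1)
emit factor 7: 'a' (i=34, period=1)
emit factor 8: 'a' (i=35, period=1)
emit factor 9: 'a' (i=36, period=1)

["abb", "aaaabbab", "aaaab", "aaaaabaabbabaaab", "a", "a", "a", "a", "a"]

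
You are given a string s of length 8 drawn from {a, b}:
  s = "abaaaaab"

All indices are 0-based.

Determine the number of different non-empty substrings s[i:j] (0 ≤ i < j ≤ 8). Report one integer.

rank→(start, suffix):
  0 → (2, 'aaaaab')
  1 → (3, 'aaaab')
  2 → (4, 'aaab')
  3 → (5, 'aab')
  4 → (6, 'ab')
  5 → (0, 'abaaaaab')
  6 → (7, 'b')
  7 → (1, 'baaaaab')

SA = [2, 3, 4, 5, 6, 0, 7, 1]
[i] adj suffixes → lcp
  [1] 2/3 → 4 ('aaaa')
  [2] 3/4 → 3 ('aaa')
  [3] 4/5 → 2 ('aa')
  [4] 5/6 → 1 ('a')
  [5] 6/0 → 2 ('ab')
  [6] 0/7 → 0 ('')
  [7] 7/1 → 1 ('b')

n(n+1)/2 = 8·9/2 = 36
Σ LCP = 0 + 4 + 3 + 2 + 1 + 2 + 0 + 1 = 13
distinct = 36 − 13 = 23

23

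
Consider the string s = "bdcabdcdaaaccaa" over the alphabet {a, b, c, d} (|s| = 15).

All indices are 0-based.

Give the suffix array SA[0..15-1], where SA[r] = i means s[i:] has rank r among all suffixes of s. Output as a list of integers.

[14, 13, 8, 9, 3, 10, 0, 4, 12, 2, 11, 6, 7, 1, 5]

rank→(start, suffix):
  0 → (14, 'a')
  1 → (13, 'aa')
  2 → (8, 'aaaccaa')
  3 → (9, 'aaccaa')
  4 → (3, 'abdcdaaaccaa')
  5 → (10, 'accaa')
  6 → (0, 'bdcabdcdaaaccaa')
  7 → (4, 'bdcdaaaccaa')
  8 → (12, 'caa')
  9 → (2, 'cabdcdaaaccaa')
  10 → (11, 'ccaa')
  11 → (6, 'cdaaaccaa')
  12 → (7, 'daaaccaa')
  13 → (1, 'dcabdcdaaaccaa')
  14 → (5, 'dcdaaaccaa')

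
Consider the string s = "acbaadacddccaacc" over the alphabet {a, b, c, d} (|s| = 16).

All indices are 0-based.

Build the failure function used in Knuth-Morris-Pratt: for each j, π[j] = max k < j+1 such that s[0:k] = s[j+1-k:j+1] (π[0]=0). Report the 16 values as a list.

π[0] = 0
j=1 s[j]='c': π[1]=0 (border '')
j=2 s[j]='b': π[2]=0 (border '')
j=3 s[j]='a': π[3]=1 (border 'a')
j=4 s[j]='a': k: 1→0; π[4]=1 (border 'a')
j=5 s[j]='d': k: 1→0; π[5]=0 (border '')
j=6 s[j]='a': π[6]=1 (border 'a')
j=7 s[j]='c': π[7]=2 (border 'ac')
j=8 s[j]='d': k: 2→0; π[8]=0 (border '')
j=9 s[j]='d': π[9]=0 (border '')
j=10 s[j]='c': π[10]=0 (border '')
j=11 s[j]='c': π[11]=0 (border '')
j=12 s[j]='a': π[12]=1 (border 'a')
j=13 s[j]='a': k: 1→0; π[13]=1 (border 'a')
j=14 s[j]='c': π[14]=2 (border 'ac')
j=15 s[j]='c': k: 2→0; π[15]=0 (border '')

[0, 0, 0, 1, 1, 0, 1, 2, 0, 0, 0, 0, 1, 1, 2, 0]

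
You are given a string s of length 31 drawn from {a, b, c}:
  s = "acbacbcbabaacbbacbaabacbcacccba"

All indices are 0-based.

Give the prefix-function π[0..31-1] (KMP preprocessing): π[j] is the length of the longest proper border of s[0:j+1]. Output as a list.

[0, 0, 0, 1, 2, 3, 0, 0, 1, 0, 1, 1, 2, 3, 0, 1, 2, 3, 4, 1, 0, 1, 2, 3, 0, 1, 2, 0, 0, 0, 1]

π[0] = 0
j=1 s[j]='c': π[1]=0 (border '')
j=2 s[j]='b': π[2]=0 (border '')
j=3 s[j]='a': π[3]=1 (border 'a')
j=4 s[j]='c': π[4]=2 (border 'ac')
j=5 s[j]='b': π[5]=3 (border 'acb')
j=6 s[j]='c': k: 3→0; π[6]=0 (border '')
j=7 s[j]='b': π[7]=0 (border '')
j=8 s[j]='a': π[8]=1 (border 'a')
j=9 s[j]='b': k: 1→0; π[9]=0 (border '')
j=10 s[j]='a': π[10]=1 (border 'a')
j=11 s[j]='a': k: 1→0; π[11]=1 (border 'a')
j=12 s[j]='c': π[12]=2 (border 'ac')
j=13 s[j]='b': π[13]=3 (border 'acb')
j=14 s[j]='b': k: 3→0; π[14]=0 (border '')
j=15 s[j]='a': π[15]=1 (border 'a')
j=16 s[j]='c': π[16]=2 (border 'ac')
j=17 s[j]='b': π[17]=3 (border 'acb')
j=18 s[j]='a': π[18]=4 (border 'acba')
j=19 s[j]='a': k: 4→1→0; π[19]=1 (border 'a')
j=20 s[j]='b': k: 1→0; π[20]=0 (border '')
j=21 s[j]='a': π[21]=1 (border 'a')
j=22 s[j]='c': π[22]=2 (border 'ac')
j=23 s[j]='b': π[23]=3 (border 'acb')
j=24 s[j]='c': k: 3→0; π[24]=0 (border '')
j=25 s[j]='a': π[25]=1 (border 'a')
j=26 s[j]='c': π[26]=2 (border 'ac')
j=27 s[j]='c': k: 2→0; π[27]=0 (border '')
j=28 s[j]='c': π[28]=0 (border '')
j=29 s[j]='b': π[29]=0 (border '')
j=30 s[j]='a': π[30]=1 (border 'a')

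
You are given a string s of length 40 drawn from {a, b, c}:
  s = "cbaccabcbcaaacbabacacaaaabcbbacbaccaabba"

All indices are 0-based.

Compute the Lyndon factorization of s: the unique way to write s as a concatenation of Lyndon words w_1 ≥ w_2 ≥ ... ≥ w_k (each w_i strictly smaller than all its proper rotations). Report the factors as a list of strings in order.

emit factor 1: 'c' (i=0, period=1)
emit factor 2: 'b' (i=1, period=1)
emit factor 3: 'acc' (i=2, period=3)
emit factor 4: 'abcbc' (i=5, period=5)
emit factor 5: 'aaacbabacac' (i=10, period=11)
emit factor 6: 'aaaabcbbacbaccaabb' (i=21, period=18)
emit factor 7: 'a' (i=39, period=1)

["c", "b", "acc", "abcbc", "aaacbabacac", "aaaabcbbacbaccaabb", "a"]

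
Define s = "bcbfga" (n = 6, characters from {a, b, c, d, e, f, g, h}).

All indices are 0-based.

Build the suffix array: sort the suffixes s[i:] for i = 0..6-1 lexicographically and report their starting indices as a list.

rank→(start, suffix):
  0 → (5, 'a')
  1 → (0, 'bcbfga')
  2 → (2, 'bfga')
  3 → (1, 'cbfga')
  4 → (3, 'fga')
  5 → (4, 'ga')

[5, 0, 2, 1, 3, 4]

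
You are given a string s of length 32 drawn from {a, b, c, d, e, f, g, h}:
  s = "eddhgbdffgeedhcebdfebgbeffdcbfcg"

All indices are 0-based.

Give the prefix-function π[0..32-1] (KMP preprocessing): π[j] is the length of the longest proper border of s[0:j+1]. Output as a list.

[0, 0, 0, 0, 0, 0, 0, 0, 0, 0, 1, 1, 2, 0, 0, 1, 0, 0, 0, 1, 0, 0, 0, 1, 0, 0, 0, 0, 0, 0, 0, 0]

π[0] = 0
j=1 s[j]='d': π[1]=0 (border '')
j=2 s[j]='d': π[2]=0 (border '')
j=3 s[j]='h': π[3]=0 (border '')
j=4 s[j]='g': π[4]=0 (border '')
j=5 s[j]='b': π[5]=0 (border '')
j=6 s[j]='d': π[6]=0 (border '')
j=7 s[j]='f': π[7]=0 (border '')
j=8 s[j]='f': π[8]=0 (border '')
j=9 s[j]='g': π[9]=0 (border '')
j=10 s[j]='e': π[10]=1 (border 'e')
j=11 s[j]='e': k: 1→0; π[11]=1 (border 'e')
j=12 s[j]='d': π[12]=2 (border 'ed')
j=13 s[j]='h': k: 2→0; π[13]=0 (border '')
j=14 s[j]='c': π[14]=0 (border '')
j=15 s[j]='e': π[15]=1 (border 'e')
j=16 s[j]='b': k: 1→0; π[16]=0 (border '')
j=17 s[j]='d': π[17]=0 (border '')
j=18 s[j]='f': π[18]=0 (border '')
j=19 s[j]='e': π[19]=1 (border 'e')
j=20 s[j]='b': k: 1→0; π[20]=0 (border '')
j=21 s[j]='g': π[21]=0 (border '')
j=22 s[j]='b': π[22]=0 (border '')
j=23 s[j]='e': π[23]=1 (border 'e')
j=24 s[j]='f': k: 1→0; π[24]=0 (border '')
j=25 s[j]='f': π[25]=0 (border '')
j=26 s[j]='d': π[26]=0 (border '')
j=27 s[j]='c': π[27]=0 (border '')
j=28 s[j]='b': π[28]=0 (border '')
j=29 s[j]='f': π[29]=0 (border '')
j=30 s[j]='c': π[30]=0 (border '')
j=31 s[j]='g': π[31]=0 (border '')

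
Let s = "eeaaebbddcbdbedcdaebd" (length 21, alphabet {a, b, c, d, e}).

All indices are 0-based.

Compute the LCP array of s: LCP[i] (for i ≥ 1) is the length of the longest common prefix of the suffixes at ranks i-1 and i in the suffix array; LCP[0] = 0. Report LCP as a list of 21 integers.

[0, 1, 3, 0, 1, 2, 2, 1, 0, 1, 0, 1, 1, 1, 2, 1, 0, 1, 2, 1, 1]

sorted suffixes:
  #0 SA[0]=2  'aaebbddcbdbedcdaebd'
  #1 SA[1]=3  'aebbddcbdbedcdaebd'
  #2 SA[2]=17  'aebd'
  #3 SA[3]=5  'bbddcbdbedcdaebd'
  #4 SA[4]=19  'bd'
  #5 SA[5]=10  'bdbedcdaebd'
  #6 SA[6]=6  'bddcbdbedcdaebd'
  #7 SA[7]=12  'bedcdaebd'
  #8 SA[8]=9  'cbdbedcdaebd'
  #9 SA[9]=15  'cdaebd'
  #10 SA[10]=20  'd'
  #11 SA[11]=16  'daebd'
  #12 SA[12]=11  'dbedcdaebd'
  #13 SA[13]=8  'dcbdbedcdaebd'
  #14 SA[14]=14  'dcdaebd'
  #15 SA[15]=7  'ddcbdbedcdaebd'
  #16 SA[16]=1  'eaaebbddcbdbedcdaebd'
  #17 SA[17]=4  'ebbddcbdbedcdaebd'
  #18 SA[18]=18  'ebd'
  #19 SA[19]=13  'edcdaebd'
  #20 SA[20]=0  'eeaaebbddcbdbedcdaebd'

SA = [2, 3, 17, 5, 19, 10, 6, 12, 9, 15, 20, 16, 11, 8, 14, 7, 1, 4, 18, 13, 0]
[i] adj suffixes → lcp
  [1] 2/3 → 1 ('a')
  [2] 3/17 → 3 ('aeb')
  [3] 17/5 → 0 ('')
  [4] 5/19 → 1 ('b')
  [5] 19/10 → 2 ('bd')
  [6] 10/6 → 2 ('bd')
  [7] 6/12 → 1 ('b')
  [8] 12/9 → 0 ('')
  [9] 9/15 → 1 ('c')
  [10] 15/20 → 0 ('')
  [11] 20/16 → 1 ('d')
  [12] 16/11 → 1 ('d')
  [13] 11/8 → 1 ('d')
  [14] 8/14 → 2 ('dc')
  [15] 14/7 → 1 ('d')
  [16] 7/1 → 0 ('')
  [17] 1/4 → 1 ('e')
  [18] 4/18 → 2 ('eb')
  [19] 18/13 → 1 ('e')
  [20] 13/0 → 1 ('e')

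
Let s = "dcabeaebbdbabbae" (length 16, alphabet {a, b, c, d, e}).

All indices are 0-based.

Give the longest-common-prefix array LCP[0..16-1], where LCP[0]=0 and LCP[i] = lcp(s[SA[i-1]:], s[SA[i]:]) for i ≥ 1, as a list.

sorted suffixes:
  #0 SA[0]=11  'abbae'
  #1 SA[1]=2  'abeaebbdbabbae'
  #2 SA[2]=14  'ae'
  #3 SA[3]=5  'aebbdbabbae'
  #4 SA[4]=10  'babbae'
  #5 SA[5]=13  'bae'
  #6 SA[6]=12  'bbae'
  #7 SA[7]=7  'bbdbabbae'
  #8 SA[8]=8  'bdbabbae'
  #9 SA[9]=3  'beaebbdbabbae'
  #10 SA[10]=1  'cabeaebbdbabbae'
  #11 SA[11]=9  'dbabbae'
  #12 SA[12]=0  'dcabeaebbdbabbae'
  #13 SA[13]=15  'e'
  #14 SA[14]=4  'eaebbdbabbae'
  #15 SA[15]=6  'ebbdbabbae'

SA = [11, 2, 14, 5, 10, 13, 12, 7, 8, 3, 1, 9, 0, 15, 4, 6]
rank  pair      lcp
   1  s[11:],s[2:]  2  'ab'
   2  s[2:],s[14:]  1  'a'
   3  s[14:],s[5:]  2  'ae'
   4  s[5:],s[10:]  0  ''
   5  s[10:],s[13:]  2  'ba'
   6  s[13:],s[12:]  1  'b'
   7  s[12:],s[7:]  2  'bb'
   8  s[7:],s[8:]  1  'b'
   9  s[8:],s[3:]  1  'b'
  10  s[3:],s[1:]  0  ''
  11  s[1:],s[9:]  0  ''
  12  s[9:],s[0:]  1  'd'
  13  s[0:],s[15:]  0  ''
  14  s[15:],s[4:]  1  'e'
  15  s[4:],s[6:]  1  'e'

[0, 2, 1, 2, 0, 2, 1, 2, 1, 1, 0, 0, 1, 0, 1, 1]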